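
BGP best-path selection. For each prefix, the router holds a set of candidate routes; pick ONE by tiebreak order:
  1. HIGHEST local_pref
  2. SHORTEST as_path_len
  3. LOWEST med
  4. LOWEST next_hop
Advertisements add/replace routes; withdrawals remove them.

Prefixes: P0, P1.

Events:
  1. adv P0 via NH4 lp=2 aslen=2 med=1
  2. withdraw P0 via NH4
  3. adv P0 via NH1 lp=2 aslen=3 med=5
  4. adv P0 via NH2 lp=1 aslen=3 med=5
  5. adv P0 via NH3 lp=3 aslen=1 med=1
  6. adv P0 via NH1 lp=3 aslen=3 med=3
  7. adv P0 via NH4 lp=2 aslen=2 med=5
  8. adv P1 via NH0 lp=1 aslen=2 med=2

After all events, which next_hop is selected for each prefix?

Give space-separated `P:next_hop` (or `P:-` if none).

Answer: P0:NH3 P1:NH0

Derivation:
Op 1: best P0=NH4 P1=-
Op 2: best P0=- P1=-
Op 3: best P0=NH1 P1=-
Op 4: best P0=NH1 P1=-
Op 5: best P0=NH3 P1=-
Op 6: best P0=NH3 P1=-
Op 7: best P0=NH3 P1=-
Op 8: best P0=NH3 P1=NH0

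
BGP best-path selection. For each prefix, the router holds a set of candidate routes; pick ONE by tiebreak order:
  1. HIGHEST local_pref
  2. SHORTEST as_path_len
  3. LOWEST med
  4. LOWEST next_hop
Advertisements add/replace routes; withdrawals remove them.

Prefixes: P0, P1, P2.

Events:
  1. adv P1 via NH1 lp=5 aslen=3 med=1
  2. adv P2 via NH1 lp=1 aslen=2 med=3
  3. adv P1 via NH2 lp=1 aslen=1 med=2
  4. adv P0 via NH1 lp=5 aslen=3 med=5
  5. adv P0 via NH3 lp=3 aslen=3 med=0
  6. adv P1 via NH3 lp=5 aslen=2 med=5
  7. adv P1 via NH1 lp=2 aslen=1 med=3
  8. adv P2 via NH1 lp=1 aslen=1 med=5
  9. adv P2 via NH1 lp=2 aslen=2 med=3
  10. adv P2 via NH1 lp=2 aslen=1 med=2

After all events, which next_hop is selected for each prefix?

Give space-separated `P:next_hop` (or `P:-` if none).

Answer: P0:NH1 P1:NH3 P2:NH1

Derivation:
Op 1: best P0=- P1=NH1 P2=-
Op 2: best P0=- P1=NH1 P2=NH1
Op 3: best P0=- P1=NH1 P2=NH1
Op 4: best P0=NH1 P1=NH1 P2=NH1
Op 5: best P0=NH1 P1=NH1 P2=NH1
Op 6: best P0=NH1 P1=NH3 P2=NH1
Op 7: best P0=NH1 P1=NH3 P2=NH1
Op 8: best P0=NH1 P1=NH3 P2=NH1
Op 9: best P0=NH1 P1=NH3 P2=NH1
Op 10: best P0=NH1 P1=NH3 P2=NH1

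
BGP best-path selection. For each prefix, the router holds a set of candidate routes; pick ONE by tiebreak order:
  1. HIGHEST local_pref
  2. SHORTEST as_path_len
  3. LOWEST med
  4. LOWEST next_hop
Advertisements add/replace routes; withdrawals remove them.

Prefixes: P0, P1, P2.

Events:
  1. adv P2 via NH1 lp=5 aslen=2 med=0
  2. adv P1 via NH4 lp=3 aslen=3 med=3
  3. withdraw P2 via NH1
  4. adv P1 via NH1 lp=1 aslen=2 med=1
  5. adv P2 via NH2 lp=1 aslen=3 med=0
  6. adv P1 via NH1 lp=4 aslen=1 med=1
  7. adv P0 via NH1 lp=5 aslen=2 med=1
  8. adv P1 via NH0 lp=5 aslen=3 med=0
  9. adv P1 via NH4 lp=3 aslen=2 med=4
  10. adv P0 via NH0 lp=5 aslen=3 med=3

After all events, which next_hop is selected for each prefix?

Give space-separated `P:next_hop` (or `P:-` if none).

Op 1: best P0=- P1=- P2=NH1
Op 2: best P0=- P1=NH4 P2=NH1
Op 3: best P0=- P1=NH4 P2=-
Op 4: best P0=- P1=NH4 P2=-
Op 5: best P0=- P1=NH4 P2=NH2
Op 6: best P0=- P1=NH1 P2=NH2
Op 7: best P0=NH1 P1=NH1 P2=NH2
Op 8: best P0=NH1 P1=NH0 P2=NH2
Op 9: best P0=NH1 P1=NH0 P2=NH2
Op 10: best P0=NH1 P1=NH0 P2=NH2

Answer: P0:NH1 P1:NH0 P2:NH2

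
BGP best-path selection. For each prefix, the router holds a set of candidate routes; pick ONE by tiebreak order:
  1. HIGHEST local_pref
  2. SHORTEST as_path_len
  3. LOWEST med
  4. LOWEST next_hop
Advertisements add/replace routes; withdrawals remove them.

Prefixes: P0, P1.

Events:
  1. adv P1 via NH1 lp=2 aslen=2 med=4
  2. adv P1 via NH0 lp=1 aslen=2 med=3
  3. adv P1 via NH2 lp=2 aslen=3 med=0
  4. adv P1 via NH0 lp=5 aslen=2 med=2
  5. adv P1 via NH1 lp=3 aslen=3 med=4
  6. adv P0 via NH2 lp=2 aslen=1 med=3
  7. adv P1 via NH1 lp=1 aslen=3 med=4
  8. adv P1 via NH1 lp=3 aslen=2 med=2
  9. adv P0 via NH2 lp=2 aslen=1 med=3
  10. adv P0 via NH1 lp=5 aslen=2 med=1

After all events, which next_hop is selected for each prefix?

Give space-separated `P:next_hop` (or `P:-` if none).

Answer: P0:NH1 P1:NH0

Derivation:
Op 1: best P0=- P1=NH1
Op 2: best P0=- P1=NH1
Op 3: best P0=- P1=NH1
Op 4: best P0=- P1=NH0
Op 5: best P0=- P1=NH0
Op 6: best P0=NH2 P1=NH0
Op 7: best P0=NH2 P1=NH0
Op 8: best P0=NH2 P1=NH0
Op 9: best P0=NH2 P1=NH0
Op 10: best P0=NH1 P1=NH0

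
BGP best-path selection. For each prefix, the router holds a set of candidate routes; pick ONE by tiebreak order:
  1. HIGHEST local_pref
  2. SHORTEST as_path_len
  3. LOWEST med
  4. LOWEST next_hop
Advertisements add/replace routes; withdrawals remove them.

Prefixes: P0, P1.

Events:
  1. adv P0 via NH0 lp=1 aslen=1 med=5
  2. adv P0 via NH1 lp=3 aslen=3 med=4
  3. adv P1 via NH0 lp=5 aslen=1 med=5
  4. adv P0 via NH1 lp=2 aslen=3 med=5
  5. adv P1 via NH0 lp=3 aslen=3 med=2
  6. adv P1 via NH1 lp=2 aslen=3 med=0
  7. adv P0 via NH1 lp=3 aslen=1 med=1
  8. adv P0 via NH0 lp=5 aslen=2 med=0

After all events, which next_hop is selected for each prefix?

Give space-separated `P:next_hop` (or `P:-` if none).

Op 1: best P0=NH0 P1=-
Op 2: best P0=NH1 P1=-
Op 3: best P0=NH1 P1=NH0
Op 4: best P0=NH1 P1=NH0
Op 5: best P0=NH1 P1=NH0
Op 6: best P0=NH1 P1=NH0
Op 7: best P0=NH1 P1=NH0
Op 8: best P0=NH0 P1=NH0

Answer: P0:NH0 P1:NH0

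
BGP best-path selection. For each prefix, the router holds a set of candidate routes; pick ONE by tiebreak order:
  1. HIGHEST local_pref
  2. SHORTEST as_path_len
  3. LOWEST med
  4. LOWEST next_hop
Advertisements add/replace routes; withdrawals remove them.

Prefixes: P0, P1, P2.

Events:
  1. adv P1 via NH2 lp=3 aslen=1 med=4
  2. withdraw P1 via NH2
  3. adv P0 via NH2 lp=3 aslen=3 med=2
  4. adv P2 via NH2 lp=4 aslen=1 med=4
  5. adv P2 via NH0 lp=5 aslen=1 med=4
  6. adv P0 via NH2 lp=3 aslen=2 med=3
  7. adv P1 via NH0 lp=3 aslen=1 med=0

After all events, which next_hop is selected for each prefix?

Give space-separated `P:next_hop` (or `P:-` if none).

Answer: P0:NH2 P1:NH0 P2:NH0

Derivation:
Op 1: best P0=- P1=NH2 P2=-
Op 2: best P0=- P1=- P2=-
Op 3: best P0=NH2 P1=- P2=-
Op 4: best P0=NH2 P1=- P2=NH2
Op 5: best P0=NH2 P1=- P2=NH0
Op 6: best P0=NH2 P1=- P2=NH0
Op 7: best P0=NH2 P1=NH0 P2=NH0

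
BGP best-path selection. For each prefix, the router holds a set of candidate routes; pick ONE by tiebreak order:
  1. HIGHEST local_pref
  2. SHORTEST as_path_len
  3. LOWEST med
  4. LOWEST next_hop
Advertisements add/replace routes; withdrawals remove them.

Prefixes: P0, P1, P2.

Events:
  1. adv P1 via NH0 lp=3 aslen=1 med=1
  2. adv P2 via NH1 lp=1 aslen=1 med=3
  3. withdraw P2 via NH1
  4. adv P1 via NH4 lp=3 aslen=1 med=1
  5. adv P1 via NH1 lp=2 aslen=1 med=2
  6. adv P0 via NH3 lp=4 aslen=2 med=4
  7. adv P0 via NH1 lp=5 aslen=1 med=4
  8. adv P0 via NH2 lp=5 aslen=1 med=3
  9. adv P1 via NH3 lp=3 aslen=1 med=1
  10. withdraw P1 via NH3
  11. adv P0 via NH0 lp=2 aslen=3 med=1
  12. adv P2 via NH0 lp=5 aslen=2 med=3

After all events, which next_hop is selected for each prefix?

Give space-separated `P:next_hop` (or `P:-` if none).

Op 1: best P0=- P1=NH0 P2=-
Op 2: best P0=- P1=NH0 P2=NH1
Op 3: best P0=- P1=NH0 P2=-
Op 4: best P0=- P1=NH0 P2=-
Op 5: best P0=- P1=NH0 P2=-
Op 6: best P0=NH3 P1=NH0 P2=-
Op 7: best P0=NH1 P1=NH0 P2=-
Op 8: best P0=NH2 P1=NH0 P2=-
Op 9: best P0=NH2 P1=NH0 P2=-
Op 10: best P0=NH2 P1=NH0 P2=-
Op 11: best P0=NH2 P1=NH0 P2=-
Op 12: best P0=NH2 P1=NH0 P2=NH0

Answer: P0:NH2 P1:NH0 P2:NH0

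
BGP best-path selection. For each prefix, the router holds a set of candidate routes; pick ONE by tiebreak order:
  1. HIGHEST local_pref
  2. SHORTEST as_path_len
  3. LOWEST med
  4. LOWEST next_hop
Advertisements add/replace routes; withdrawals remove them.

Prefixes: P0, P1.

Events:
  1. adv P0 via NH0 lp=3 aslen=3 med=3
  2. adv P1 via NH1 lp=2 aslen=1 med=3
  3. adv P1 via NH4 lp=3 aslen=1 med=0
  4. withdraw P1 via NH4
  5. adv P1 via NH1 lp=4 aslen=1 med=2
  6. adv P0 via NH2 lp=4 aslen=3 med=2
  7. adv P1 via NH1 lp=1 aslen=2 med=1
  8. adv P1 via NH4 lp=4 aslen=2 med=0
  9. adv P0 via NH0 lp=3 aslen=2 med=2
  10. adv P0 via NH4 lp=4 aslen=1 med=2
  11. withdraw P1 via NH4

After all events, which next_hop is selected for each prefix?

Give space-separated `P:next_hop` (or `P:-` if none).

Op 1: best P0=NH0 P1=-
Op 2: best P0=NH0 P1=NH1
Op 3: best P0=NH0 P1=NH4
Op 4: best P0=NH0 P1=NH1
Op 5: best P0=NH0 P1=NH1
Op 6: best P0=NH2 P1=NH1
Op 7: best P0=NH2 P1=NH1
Op 8: best P0=NH2 P1=NH4
Op 9: best P0=NH2 P1=NH4
Op 10: best P0=NH4 P1=NH4
Op 11: best P0=NH4 P1=NH1

Answer: P0:NH4 P1:NH1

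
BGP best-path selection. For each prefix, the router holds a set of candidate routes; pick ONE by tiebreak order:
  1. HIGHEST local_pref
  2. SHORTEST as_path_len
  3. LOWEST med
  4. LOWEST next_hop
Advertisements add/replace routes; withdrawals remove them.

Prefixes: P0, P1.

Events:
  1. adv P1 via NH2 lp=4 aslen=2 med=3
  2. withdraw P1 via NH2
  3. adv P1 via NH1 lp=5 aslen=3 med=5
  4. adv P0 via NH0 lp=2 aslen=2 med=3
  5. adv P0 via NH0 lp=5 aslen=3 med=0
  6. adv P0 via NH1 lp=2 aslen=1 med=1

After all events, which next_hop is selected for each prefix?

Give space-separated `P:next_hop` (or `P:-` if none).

Answer: P0:NH0 P1:NH1

Derivation:
Op 1: best P0=- P1=NH2
Op 2: best P0=- P1=-
Op 3: best P0=- P1=NH1
Op 4: best P0=NH0 P1=NH1
Op 5: best P0=NH0 P1=NH1
Op 6: best P0=NH0 P1=NH1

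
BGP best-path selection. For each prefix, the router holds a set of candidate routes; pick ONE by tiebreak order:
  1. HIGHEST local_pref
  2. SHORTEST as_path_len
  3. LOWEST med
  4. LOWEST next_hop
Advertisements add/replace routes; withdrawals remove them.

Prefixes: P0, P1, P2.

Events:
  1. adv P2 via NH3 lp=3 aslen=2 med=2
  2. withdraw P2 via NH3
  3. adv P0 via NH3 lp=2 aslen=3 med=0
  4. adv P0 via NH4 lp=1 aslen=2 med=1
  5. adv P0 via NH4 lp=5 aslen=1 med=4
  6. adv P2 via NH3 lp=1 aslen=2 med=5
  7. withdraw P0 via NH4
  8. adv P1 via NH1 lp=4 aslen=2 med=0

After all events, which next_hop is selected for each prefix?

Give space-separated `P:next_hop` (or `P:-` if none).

Op 1: best P0=- P1=- P2=NH3
Op 2: best P0=- P1=- P2=-
Op 3: best P0=NH3 P1=- P2=-
Op 4: best P0=NH3 P1=- P2=-
Op 5: best P0=NH4 P1=- P2=-
Op 6: best P0=NH4 P1=- P2=NH3
Op 7: best P0=NH3 P1=- P2=NH3
Op 8: best P0=NH3 P1=NH1 P2=NH3

Answer: P0:NH3 P1:NH1 P2:NH3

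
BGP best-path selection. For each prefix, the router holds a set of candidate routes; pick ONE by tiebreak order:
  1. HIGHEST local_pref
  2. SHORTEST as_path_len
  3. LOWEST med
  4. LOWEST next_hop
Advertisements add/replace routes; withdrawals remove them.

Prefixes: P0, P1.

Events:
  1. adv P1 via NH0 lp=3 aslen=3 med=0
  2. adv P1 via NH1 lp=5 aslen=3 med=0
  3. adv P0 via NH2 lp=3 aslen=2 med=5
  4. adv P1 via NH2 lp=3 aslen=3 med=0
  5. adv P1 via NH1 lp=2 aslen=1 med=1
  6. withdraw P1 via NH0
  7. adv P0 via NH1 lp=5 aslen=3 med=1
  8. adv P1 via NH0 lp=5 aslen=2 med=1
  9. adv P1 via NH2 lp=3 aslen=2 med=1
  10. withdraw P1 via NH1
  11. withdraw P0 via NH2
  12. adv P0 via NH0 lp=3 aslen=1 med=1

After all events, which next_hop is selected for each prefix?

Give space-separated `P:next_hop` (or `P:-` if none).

Op 1: best P0=- P1=NH0
Op 2: best P0=- P1=NH1
Op 3: best P0=NH2 P1=NH1
Op 4: best P0=NH2 P1=NH1
Op 5: best P0=NH2 P1=NH0
Op 6: best P0=NH2 P1=NH2
Op 7: best P0=NH1 P1=NH2
Op 8: best P0=NH1 P1=NH0
Op 9: best P0=NH1 P1=NH0
Op 10: best P0=NH1 P1=NH0
Op 11: best P0=NH1 P1=NH0
Op 12: best P0=NH1 P1=NH0

Answer: P0:NH1 P1:NH0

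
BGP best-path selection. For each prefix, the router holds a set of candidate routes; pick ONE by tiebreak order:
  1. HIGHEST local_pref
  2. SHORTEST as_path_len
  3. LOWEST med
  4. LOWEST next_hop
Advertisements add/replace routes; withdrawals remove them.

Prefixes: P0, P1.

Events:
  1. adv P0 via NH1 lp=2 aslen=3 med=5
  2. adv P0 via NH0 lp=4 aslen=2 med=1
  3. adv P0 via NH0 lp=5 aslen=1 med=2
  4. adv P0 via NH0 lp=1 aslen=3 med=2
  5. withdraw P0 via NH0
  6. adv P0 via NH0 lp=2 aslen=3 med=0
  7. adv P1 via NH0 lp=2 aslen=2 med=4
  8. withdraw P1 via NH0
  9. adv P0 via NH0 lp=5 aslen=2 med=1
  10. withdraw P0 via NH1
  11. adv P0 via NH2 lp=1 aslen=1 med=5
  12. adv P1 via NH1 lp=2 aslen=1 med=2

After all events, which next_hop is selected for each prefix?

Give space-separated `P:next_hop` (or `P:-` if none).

Answer: P0:NH0 P1:NH1

Derivation:
Op 1: best P0=NH1 P1=-
Op 2: best P0=NH0 P1=-
Op 3: best P0=NH0 P1=-
Op 4: best P0=NH1 P1=-
Op 5: best P0=NH1 P1=-
Op 6: best P0=NH0 P1=-
Op 7: best P0=NH0 P1=NH0
Op 8: best P0=NH0 P1=-
Op 9: best P0=NH0 P1=-
Op 10: best P0=NH0 P1=-
Op 11: best P0=NH0 P1=-
Op 12: best P0=NH0 P1=NH1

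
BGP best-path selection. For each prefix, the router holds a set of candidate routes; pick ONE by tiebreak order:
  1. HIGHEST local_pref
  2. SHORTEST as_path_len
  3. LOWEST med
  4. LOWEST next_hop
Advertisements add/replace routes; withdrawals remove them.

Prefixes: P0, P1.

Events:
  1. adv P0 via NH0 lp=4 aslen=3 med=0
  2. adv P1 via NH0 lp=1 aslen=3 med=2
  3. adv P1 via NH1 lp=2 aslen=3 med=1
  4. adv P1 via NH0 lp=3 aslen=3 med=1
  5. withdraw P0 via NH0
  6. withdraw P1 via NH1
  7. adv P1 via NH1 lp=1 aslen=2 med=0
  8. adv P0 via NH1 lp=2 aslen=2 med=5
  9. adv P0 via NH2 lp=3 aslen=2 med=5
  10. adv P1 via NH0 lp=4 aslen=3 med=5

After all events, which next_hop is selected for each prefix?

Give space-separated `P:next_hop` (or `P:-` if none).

Answer: P0:NH2 P1:NH0

Derivation:
Op 1: best P0=NH0 P1=-
Op 2: best P0=NH0 P1=NH0
Op 3: best P0=NH0 P1=NH1
Op 4: best P0=NH0 P1=NH0
Op 5: best P0=- P1=NH0
Op 6: best P0=- P1=NH0
Op 7: best P0=- P1=NH0
Op 8: best P0=NH1 P1=NH0
Op 9: best P0=NH2 P1=NH0
Op 10: best P0=NH2 P1=NH0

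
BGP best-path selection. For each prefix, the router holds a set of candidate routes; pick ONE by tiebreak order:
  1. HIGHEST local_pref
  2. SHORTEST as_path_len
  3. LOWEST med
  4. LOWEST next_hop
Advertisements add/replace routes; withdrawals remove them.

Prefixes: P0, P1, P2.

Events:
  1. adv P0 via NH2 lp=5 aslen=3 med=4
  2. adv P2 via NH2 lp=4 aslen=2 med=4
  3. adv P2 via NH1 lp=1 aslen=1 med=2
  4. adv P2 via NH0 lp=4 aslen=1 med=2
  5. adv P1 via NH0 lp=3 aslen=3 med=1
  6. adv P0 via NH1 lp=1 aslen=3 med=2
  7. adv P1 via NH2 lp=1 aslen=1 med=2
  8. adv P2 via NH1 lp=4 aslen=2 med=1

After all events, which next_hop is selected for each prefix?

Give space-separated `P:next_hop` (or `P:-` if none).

Op 1: best P0=NH2 P1=- P2=-
Op 2: best P0=NH2 P1=- P2=NH2
Op 3: best P0=NH2 P1=- P2=NH2
Op 4: best P0=NH2 P1=- P2=NH0
Op 5: best P0=NH2 P1=NH0 P2=NH0
Op 6: best P0=NH2 P1=NH0 P2=NH0
Op 7: best P0=NH2 P1=NH0 P2=NH0
Op 8: best P0=NH2 P1=NH0 P2=NH0

Answer: P0:NH2 P1:NH0 P2:NH0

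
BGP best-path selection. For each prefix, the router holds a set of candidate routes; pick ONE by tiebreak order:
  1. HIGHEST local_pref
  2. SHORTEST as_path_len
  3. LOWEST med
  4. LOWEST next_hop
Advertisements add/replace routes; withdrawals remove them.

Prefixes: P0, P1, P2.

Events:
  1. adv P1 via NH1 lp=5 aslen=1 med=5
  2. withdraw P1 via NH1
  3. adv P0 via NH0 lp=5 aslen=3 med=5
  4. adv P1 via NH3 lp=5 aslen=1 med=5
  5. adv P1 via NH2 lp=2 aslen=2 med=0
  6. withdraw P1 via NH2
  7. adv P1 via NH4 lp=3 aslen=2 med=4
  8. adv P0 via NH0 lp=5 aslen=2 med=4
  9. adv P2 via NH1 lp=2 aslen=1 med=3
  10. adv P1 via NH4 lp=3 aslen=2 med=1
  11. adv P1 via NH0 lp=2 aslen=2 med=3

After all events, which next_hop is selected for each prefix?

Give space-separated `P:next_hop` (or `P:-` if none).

Answer: P0:NH0 P1:NH3 P2:NH1

Derivation:
Op 1: best P0=- P1=NH1 P2=-
Op 2: best P0=- P1=- P2=-
Op 3: best P0=NH0 P1=- P2=-
Op 4: best P0=NH0 P1=NH3 P2=-
Op 5: best P0=NH0 P1=NH3 P2=-
Op 6: best P0=NH0 P1=NH3 P2=-
Op 7: best P0=NH0 P1=NH3 P2=-
Op 8: best P0=NH0 P1=NH3 P2=-
Op 9: best P0=NH0 P1=NH3 P2=NH1
Op 10: best P0=NH0 P1=NH3 P2=NH1
Op 11: best P0=NH0 P1=NH3 P2=NH1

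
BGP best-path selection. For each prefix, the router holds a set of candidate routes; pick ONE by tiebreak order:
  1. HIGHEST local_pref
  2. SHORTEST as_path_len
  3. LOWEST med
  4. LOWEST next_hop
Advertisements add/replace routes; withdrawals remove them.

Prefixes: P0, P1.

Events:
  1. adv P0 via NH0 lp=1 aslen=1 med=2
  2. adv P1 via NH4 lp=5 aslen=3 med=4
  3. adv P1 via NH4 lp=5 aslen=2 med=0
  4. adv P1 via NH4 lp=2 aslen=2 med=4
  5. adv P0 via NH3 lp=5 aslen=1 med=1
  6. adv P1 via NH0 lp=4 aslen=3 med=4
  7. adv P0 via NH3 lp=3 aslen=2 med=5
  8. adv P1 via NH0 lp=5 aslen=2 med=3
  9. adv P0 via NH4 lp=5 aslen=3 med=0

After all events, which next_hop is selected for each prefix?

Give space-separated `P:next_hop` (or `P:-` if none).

Answer: P0:NH4 P1:NH0

Derivation:
Op 1: best P0=NH0 P1=-
Op 2: best P0=NH0 P1=NH4
Op 3: best P0=NH0 P1=NH4
Op 4: best P0=NH0 P1=NH4
Op 5: best P0=NH3 P1=NH4
Op 6: best P0=NH3 P1=NH0
Op 7: best P0=NH3 P1=NH0
Op 8: best P0=NH3 P1=NH0
Op 9: best P0=NH4 P1=NH0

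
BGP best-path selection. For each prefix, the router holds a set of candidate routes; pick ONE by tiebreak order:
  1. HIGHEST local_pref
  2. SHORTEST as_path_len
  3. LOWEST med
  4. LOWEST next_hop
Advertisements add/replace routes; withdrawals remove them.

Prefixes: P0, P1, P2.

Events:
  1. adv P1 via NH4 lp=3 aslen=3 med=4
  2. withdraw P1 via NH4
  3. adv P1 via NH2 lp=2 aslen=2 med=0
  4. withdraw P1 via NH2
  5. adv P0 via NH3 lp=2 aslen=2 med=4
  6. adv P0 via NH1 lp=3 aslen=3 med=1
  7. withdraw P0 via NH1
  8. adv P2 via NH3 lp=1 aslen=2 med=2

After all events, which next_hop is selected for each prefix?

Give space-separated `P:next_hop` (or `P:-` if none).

Answer: P0:NH3 P1:- P2:NH3

Derivation:
Op 1: best P0=- P1=NH4 P2=-
Op 2: best P0=- P1=- P2=-
Op 3: best P0=- P1=NH2 P2=-
Op 4: best P0=- P1=- P2=-
Op 5: best P0=NH3 P1=- P2=-
Op 6: best P0=NH1 P1=- P2=-
Op 7: best P0=NH3 P1=- P2=-
Op 8: best P0=NH3 P1=- P2=NH3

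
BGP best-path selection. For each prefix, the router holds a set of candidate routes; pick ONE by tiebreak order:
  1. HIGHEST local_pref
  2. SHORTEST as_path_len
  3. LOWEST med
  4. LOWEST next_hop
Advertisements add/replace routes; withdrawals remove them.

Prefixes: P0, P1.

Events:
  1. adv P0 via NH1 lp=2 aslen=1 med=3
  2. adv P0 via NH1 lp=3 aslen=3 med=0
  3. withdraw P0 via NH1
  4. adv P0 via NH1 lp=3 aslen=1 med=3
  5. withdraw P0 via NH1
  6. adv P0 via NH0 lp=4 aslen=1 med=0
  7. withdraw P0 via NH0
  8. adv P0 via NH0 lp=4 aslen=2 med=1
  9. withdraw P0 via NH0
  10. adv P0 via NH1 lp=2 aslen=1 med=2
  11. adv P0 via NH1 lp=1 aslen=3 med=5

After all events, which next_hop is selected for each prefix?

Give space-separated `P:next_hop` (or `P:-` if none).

Answer: P0:NH1 P1:-

Derivation:
Op 1: best P0=NH1 P1=-
Op 2: best P0=NH1 P1=-
Op 3: best P0=- P1=-
Op 4: best P0=NH1 P1=-
Op 5: best P0=- P1=-
Op 6: best P0=NH0 P1=-
Op 7: best P0=- P1=-
Op 8: best P0=NH0 P1=-
Op 9: best P0=- P1=-
Op 10: best P0=NH1 P1=-
Op 11: best P0=NH1 P1=-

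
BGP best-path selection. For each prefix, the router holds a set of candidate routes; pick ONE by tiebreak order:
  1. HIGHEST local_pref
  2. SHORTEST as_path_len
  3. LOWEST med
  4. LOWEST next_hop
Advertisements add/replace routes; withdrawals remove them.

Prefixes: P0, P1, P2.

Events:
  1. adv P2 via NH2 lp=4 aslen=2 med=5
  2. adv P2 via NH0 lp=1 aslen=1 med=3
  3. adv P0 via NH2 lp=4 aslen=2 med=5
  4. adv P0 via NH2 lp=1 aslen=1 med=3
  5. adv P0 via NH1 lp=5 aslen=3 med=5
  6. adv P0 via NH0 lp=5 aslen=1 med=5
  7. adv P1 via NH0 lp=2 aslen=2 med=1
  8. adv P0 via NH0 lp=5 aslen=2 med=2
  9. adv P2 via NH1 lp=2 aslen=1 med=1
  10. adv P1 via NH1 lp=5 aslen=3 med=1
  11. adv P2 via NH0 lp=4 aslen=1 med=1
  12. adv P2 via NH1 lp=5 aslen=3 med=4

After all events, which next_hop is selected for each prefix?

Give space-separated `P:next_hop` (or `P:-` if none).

Op 1: best P0=- P1=- P2=NH2
Op 2: best P0=- P1=- P2=NH2
Op 3: best P0=NH2 P1=- P2=NH2
Op 4: best P0=NH2 P1=- P2=NH2
Op 5: best P0=NH1 P1=- P2=NH2
Op 6: best P0=NH0 P1=- P2=NH2
Op 7: best P0=NH0 P1=NH0 P2=NH2
Op 8: best P0=NH0 P1=NH0 P2=NH2
Op 9: best P0=NH0 P1=NH0 P2=NH2
Op 10: best P0=NH0 P1=NH1 P2=NH2
Op 11: best P0=NH0 P1=NH1 P2=NH0
Op 12: best P0=NH0 P1=NH1 P2=NH1

Answer: P0:NH0 P1:NH1 P2:NH1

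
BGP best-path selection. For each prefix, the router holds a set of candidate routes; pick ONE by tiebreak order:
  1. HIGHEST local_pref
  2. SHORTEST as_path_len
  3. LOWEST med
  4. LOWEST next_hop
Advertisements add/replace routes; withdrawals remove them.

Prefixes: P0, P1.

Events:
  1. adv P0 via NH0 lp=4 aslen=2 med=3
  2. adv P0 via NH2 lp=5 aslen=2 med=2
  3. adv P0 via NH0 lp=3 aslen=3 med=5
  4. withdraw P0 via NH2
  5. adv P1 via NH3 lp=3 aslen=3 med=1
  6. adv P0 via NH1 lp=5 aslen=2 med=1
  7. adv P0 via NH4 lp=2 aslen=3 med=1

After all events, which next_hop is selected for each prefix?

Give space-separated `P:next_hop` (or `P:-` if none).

Answer: P0:NH1 P1:NH3

Derivation:
Op 1: best P0=NH0 P1=-
Op 2: best P0=NH2 P1=-
Op 3: best P0=NH2 P1=-
Op 4: best P0=NH0 P1=-
Op 5: best P0=NH0 P1=NH3
Op 6: best P0=NH1 P1=NH3
Op 7: best P0=NH1 P1=NH3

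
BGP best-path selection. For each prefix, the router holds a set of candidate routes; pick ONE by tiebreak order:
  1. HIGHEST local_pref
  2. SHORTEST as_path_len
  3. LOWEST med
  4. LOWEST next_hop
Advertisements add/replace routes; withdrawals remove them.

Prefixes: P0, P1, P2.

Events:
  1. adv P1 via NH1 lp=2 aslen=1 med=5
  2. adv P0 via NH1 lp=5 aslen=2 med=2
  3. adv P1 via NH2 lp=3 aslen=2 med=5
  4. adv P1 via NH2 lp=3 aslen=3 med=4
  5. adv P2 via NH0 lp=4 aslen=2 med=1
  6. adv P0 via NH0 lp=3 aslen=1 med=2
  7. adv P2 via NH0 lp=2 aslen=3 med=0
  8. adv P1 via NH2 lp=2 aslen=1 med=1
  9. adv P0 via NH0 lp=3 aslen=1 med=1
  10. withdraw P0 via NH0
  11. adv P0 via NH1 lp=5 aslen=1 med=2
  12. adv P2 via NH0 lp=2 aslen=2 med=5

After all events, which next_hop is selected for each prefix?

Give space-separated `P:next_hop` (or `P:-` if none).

Op 1: best P0=- P1=NH1 P2=-
Op 2: best P0=NH1 P1=NH1 P2=-
Op 3: best P0=NH1 P1=NH2 P2=-
Op 4: best P0=NH1 P1=NH2 P2=-
Op 5: best P0=NH1 P1=NH2 P2=NH0
Op 6: best P0=NH1 P1=NH2 P2=NH0
Op 7: best P0=NH1 P1=NH2 P2=NH0
Op 8: best P0=NH1 P1=NH2 P2=NH0
Op 9: best P0=NH1 P1=NH2 P2=NH0
Op 10: best P0=NH1 P1=NH2 P2=NH0
Op 11: best P0=NH1 P1=NH2 P2=NH0
Op 12: best P0=NH1 P1=NH2 P2=NH0

Answer: P0:NH1 P1:NH2 P2:NH0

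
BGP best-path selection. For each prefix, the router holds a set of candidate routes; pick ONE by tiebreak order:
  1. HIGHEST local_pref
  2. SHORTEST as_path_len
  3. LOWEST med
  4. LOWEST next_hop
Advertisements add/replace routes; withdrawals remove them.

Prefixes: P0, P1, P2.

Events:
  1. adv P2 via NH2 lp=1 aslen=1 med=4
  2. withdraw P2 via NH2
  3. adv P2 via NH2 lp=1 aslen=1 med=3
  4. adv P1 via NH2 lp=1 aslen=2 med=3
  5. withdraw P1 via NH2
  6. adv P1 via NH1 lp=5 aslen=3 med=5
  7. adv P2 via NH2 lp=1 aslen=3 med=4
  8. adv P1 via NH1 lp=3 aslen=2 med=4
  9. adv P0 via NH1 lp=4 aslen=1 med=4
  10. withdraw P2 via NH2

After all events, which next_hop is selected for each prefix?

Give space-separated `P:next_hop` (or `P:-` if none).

Op 1: best P0=- P1=- P2=NH2
Op 2: best P0=- P1=- P2=-
Op 3: best P0=- P1=- P2=NH2
Op 4: best P0=- P1=NH2 P2=NH2
Op 5: best P0=- P1=- P2=NH2
Op 6: best P0=- P1=NH1 P2=NH2
Op 7: best P0=- P1=NH1 P2=NH2
Op 8: best P0=- P1=NH1 P2=NH2
Op 9: best P0=NH1 P1=NH1 P2=NH2
Op 10: best P0=NH1 P1=NH1 P2=-

Answer: P0:NH1 P1:NH1 P2:-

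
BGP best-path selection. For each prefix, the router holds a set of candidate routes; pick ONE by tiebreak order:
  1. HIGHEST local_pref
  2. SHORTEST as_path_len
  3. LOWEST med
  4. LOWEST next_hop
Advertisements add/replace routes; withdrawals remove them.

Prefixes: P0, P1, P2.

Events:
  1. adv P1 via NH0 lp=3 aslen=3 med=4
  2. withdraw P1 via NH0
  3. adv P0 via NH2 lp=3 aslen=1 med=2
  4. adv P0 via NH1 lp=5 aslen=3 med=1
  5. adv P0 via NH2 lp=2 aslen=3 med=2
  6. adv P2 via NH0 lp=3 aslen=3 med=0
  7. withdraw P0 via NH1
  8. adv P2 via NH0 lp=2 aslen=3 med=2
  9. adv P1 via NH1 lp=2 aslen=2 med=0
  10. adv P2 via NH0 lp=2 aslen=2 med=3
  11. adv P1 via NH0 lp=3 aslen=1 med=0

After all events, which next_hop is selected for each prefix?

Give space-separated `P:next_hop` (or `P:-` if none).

Op 1: best P0=- P1=NH0 P2=-
Op 2: best P0=- P1=- P2=-
Op 3: best P0=NH2 P1=- P2=-
Op 4: best P0=NH1 P1=- P2=-
Op 5: best P0=NH1 P1=- P2=-
Op 6: best P0=NH1 P1=- P2=NH0
Op 7: best P0=NH2 P1=- P2=NH0
Op 8: best P0=NH2 P1=- P2=NH0
Op 9: best P0=NH2 P1=NH1 P2=NH0
Op 10: best P0=NH2 P1=NH1 P2=NH0
Op 11: best P0=NH2 P1=NH0 P2=NH0

Answer: P0:NH2 P1:NH0 P2:NH0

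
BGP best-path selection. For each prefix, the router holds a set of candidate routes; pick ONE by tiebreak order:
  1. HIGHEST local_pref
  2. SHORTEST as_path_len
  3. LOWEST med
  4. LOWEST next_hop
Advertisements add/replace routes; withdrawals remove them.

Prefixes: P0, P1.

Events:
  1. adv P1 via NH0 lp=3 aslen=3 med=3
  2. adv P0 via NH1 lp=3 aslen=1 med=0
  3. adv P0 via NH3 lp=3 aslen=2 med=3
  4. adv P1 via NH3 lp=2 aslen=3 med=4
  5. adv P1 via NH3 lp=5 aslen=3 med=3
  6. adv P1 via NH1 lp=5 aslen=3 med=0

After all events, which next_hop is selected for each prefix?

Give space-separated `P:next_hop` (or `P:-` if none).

Answer: P0:NH1 P1:NH1

Derivation:
Op 1: best P0=- P1=NH0
Op 2: best P0=NH1 P1=NH0
Op 3: best P0=NH1 P1=NH0
Op 4: best P0=NH1 P1=NH0
Op 5: best P0=NH1 P1=NH3
Op 6: best P0=NH1 P1=NH1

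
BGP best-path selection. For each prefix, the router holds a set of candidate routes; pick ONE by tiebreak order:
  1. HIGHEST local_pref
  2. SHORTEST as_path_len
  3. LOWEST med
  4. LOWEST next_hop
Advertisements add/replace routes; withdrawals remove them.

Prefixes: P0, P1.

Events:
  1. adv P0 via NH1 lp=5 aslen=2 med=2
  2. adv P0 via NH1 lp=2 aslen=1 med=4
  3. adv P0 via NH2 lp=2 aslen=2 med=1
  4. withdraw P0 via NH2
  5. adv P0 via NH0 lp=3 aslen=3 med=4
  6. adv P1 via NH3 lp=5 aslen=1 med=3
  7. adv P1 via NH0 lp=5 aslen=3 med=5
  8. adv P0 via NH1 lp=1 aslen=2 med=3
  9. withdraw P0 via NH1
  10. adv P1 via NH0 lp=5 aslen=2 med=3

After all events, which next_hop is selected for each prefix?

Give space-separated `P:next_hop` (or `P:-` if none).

Op 1: best P0=NH1 P1=-
Op 2: best P0=NH1 P1=-
Op 3: best P0=NH1 P1=-
Op 4: best P0=NH1 P1=-
Op 5: best P0=NH0 P1=-
Op 6: best P0=NH0 P1=NH3
Op 7: best P0=NH0 P1=NH3
Op 8: best P0=NH0 P1=NH3
Op 9: best P0=NH0 P1=NH3
Op 10: best P0=NH0 P1=NH3

Answer: P0:NH0 P1:NH3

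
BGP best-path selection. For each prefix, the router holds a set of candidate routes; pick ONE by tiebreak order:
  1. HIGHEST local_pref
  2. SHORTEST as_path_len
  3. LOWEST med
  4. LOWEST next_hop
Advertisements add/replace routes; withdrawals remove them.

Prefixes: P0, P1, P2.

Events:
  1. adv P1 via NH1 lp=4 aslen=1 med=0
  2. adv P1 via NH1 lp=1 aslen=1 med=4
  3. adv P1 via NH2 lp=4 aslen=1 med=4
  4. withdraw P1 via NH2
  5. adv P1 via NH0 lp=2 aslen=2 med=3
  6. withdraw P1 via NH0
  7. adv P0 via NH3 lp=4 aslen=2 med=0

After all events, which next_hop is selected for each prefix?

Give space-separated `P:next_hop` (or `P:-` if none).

Answer: P0:NH3 P1:NH1 P2:-

Derivation:
Op 1: best P0=- P1=NH1 P2=-
Op 2: best P0=- P1=NH1 P2=-
Op 3: best P0=- P1=NH2 P2=-
Op 4: best P0=- P1=NH1 P2=-
Op 5: best P0=- P1=NH0 P2=-
Op 6: best P0=- P1=NH1 P2=-
Op 7: best P0=NH3 P1=NH1 P2=-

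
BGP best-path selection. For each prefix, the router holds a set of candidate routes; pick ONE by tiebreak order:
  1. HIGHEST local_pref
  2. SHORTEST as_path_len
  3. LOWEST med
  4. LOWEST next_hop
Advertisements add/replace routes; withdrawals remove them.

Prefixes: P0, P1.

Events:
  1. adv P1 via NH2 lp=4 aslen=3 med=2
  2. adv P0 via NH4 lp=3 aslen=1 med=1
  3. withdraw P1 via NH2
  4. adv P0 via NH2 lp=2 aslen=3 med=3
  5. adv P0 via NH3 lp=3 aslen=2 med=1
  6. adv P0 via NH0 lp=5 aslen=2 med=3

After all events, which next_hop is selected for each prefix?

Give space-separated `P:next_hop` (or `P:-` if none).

Op 1: best P0=- P1=NH2
Op 2: best P0=NH4 P1=NH2
Op 3: best P0=NH4 P1=-
Op 4: best P0=NH4 P1=-
Op 5: best P0=NH4 P1=-
Op 6: best P0=NH0 P1=-

Answer: P0:NH0 P1:-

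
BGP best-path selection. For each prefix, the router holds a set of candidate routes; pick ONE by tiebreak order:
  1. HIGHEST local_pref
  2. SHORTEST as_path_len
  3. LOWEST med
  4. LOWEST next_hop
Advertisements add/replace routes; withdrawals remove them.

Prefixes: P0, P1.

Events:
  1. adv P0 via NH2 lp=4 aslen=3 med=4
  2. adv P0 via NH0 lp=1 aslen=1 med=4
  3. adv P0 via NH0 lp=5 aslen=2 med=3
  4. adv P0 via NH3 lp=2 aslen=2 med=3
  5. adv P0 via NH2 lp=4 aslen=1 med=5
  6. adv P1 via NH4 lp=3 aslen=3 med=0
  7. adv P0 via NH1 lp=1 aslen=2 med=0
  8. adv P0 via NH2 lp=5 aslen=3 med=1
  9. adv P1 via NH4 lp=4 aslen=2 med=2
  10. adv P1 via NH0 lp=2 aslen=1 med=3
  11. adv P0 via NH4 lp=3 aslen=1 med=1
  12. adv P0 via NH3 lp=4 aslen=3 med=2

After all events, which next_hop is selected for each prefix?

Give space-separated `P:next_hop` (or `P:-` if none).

Op 1: best P0=NH2 P1=-
Op 2: best P0=NH2 P1=-
Op 3: best P0=NH0 P1=-
Op 4: best P0=NH0 P1=-
Op 5: best P0=NH0 P1=-
Op 6: best P0=NH0 P1=NH4
Op 7: best P0=NH0 P1=NH4
Op 8: best P0=NH0 P1=NH4
Op 9: best P0=NH0 P1=NH4
Op 10: best P0=NH0 P1=NH4
Op 11: best P0=NH0 P1=NH4
Op 12: best P0=NH0 P1=NH4

Answer: P0:NH0 P1:NH4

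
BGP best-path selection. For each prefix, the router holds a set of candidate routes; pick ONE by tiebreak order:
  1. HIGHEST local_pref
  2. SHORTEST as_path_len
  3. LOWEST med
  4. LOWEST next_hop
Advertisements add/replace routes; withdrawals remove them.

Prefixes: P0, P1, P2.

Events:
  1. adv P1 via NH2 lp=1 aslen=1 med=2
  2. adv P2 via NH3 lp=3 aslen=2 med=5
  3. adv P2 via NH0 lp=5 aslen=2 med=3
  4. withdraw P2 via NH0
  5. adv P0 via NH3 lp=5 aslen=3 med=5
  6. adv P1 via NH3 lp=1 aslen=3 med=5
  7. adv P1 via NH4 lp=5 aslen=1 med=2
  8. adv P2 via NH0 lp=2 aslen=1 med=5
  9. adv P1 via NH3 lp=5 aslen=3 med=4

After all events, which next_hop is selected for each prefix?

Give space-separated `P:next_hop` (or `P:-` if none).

Op 1: best P0=- P1=NH2 P2=-
Op 2: best P0=- P1=NH2 P2=NH3
Op 3: best P0=- P1=NH2 P2=NH0
Op 4: best P0=- P1=NH2 P2=NH3
Op 5: best P0=NH3 P1=NH2 P2=NH3
Op 6: best P0=NH3 P1=NH2 P2=NH3
Op 7: best P0=NH3 P1=NH4 P2=NH3
Op 8: best P0=NH3 P1=NH4 P2=NH3
Op 9: best P0=NH3 P1=NH4 P2=NH3

Answer: P0:NH3 P1:NH4 P2:NH3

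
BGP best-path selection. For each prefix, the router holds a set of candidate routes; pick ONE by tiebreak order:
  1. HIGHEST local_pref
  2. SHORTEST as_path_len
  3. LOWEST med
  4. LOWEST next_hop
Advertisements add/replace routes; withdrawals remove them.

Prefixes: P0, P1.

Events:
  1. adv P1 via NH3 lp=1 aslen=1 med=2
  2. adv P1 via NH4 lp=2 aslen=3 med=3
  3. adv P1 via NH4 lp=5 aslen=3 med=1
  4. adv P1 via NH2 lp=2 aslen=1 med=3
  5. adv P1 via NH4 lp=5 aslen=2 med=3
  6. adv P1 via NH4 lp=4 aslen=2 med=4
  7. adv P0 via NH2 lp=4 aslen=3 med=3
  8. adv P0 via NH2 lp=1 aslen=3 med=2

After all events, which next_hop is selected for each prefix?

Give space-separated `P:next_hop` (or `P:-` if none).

Answer: P0:NH2 P1:NH4

Derivation:
Op 1: best P0=- P1=NH3
Op 2: best P0=- P1=NH4
Op 3: best P0=- P1=NH4
Op 4: best P0=- P1=NH4
Op 5: best P0=- P1=NH4
Op 6: best P0=- P1=NH4
Op 7: best P0=NH2 P1=NH4
Op 8: best P0=NH2 P1=NH4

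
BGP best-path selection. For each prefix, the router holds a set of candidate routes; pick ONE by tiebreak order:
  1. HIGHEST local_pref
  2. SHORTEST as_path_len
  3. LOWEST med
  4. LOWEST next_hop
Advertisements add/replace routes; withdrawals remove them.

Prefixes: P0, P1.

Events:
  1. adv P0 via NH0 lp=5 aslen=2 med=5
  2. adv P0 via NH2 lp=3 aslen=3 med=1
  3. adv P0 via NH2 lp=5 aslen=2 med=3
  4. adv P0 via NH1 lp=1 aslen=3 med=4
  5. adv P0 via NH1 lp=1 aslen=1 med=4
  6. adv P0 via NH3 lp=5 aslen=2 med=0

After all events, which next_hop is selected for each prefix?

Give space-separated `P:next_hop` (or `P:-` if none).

Op 1: best P0=NH0 P1=-
Op 2: best P0=NH0 P1=-
Op 3: best P0=NH2 P1=-
Op 4: best P0=NH2 P1=-
Op 5: best P0=NH2 P1=-
Op 6: best P0=NH3 P1=-

Answer: P0:NH3 P1:-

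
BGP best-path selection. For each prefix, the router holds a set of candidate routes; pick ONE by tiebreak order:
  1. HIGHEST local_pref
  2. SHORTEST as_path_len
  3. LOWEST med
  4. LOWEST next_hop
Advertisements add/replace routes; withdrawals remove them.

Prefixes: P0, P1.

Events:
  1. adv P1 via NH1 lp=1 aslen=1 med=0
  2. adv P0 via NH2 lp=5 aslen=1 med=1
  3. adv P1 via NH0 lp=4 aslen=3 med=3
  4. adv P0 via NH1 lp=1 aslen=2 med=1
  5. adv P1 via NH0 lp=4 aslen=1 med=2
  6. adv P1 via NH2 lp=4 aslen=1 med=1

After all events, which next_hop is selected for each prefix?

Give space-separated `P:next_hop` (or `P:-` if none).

Op 1: best P0=- P1=NH1
Op 2: best P0=NH2 P1=NH1
Op 3: best P0=NH2 P1=NH0
Op 4: best P0=NH2 P1=NH0
Op 5: best P0=NH2 P1=NH0
Op 6: best P0=NH2 P1=NH2

Answer: P0:NH2 P1:NH2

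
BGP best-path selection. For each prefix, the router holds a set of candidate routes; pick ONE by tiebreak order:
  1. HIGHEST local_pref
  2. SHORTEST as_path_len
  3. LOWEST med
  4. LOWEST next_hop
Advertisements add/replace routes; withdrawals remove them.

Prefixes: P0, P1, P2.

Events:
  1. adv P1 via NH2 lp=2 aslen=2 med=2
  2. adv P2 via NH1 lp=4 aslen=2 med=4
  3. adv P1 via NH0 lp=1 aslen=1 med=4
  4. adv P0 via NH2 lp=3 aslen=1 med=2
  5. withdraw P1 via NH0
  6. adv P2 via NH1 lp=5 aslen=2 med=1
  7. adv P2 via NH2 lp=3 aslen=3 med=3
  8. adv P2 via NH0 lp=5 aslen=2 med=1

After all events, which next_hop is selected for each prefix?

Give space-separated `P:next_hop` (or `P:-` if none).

Answer: P0:NH2 P1:NH2 P2:NH0

Derivation:
Op 1: best P0=- P1=NH2 P2=-
Op 2: best P0=- P1=NH2 P2=NH1
Op 3: best P0=- P1=NH2 P2=NH1
Op 4: best P0=NH2 P1=NH2 P2=NH1
Op 5: best P0=NH2 P1=NH2 P2=NH1
Op 6: best P0=NH2 P1=NH2 P2=NH1
Op 7: best P0=NH2 P1=NH2 P2=NH1
Op 8: best P0=NH2 P1=NH2 P2=NH0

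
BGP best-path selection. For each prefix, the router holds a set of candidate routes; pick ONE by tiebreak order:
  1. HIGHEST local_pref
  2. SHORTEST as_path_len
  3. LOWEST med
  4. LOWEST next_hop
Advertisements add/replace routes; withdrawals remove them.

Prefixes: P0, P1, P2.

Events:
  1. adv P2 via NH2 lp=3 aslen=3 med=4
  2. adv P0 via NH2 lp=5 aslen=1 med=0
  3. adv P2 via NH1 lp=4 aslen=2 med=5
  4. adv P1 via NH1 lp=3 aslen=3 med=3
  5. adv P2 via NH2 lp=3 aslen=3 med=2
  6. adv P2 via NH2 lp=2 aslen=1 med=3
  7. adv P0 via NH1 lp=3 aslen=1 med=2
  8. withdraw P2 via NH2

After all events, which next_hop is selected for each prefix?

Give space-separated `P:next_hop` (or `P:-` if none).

Op 1: best P0=- P1=- P2=NH2
Op 2: best P0=NH2 P1=- P2=NH2
Op 3: best P0=NH2 P1=- P2=NH1
Op 4: best P0=NH2 P1=NH1 P2=NH1
Op 5: best P0=NH2 P1=NH1 P2=NH1
Op 6: best P0=NH2 P1=NH1 P2=NH1
Op 7: best P0=NH2 P1=NH1 P2=NH1
Op 8: best P0=NH2 P1=NH1 P2=NH1

Answer: P0:NH2 P1:NH1 P2:NH1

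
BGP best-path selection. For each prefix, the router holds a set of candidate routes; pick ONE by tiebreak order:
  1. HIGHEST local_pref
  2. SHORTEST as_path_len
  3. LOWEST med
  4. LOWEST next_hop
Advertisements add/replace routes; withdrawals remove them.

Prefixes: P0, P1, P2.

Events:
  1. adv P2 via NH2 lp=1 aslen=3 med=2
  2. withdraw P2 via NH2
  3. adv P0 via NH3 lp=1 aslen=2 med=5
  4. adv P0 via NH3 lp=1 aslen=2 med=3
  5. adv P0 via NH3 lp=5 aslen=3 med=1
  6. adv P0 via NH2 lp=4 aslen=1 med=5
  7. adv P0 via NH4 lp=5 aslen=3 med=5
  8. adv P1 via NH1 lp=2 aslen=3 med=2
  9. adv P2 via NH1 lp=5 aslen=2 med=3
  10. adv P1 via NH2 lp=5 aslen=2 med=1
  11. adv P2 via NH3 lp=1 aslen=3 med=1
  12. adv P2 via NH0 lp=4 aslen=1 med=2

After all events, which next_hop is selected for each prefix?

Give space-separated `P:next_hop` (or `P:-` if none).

Answer: P0:NH3 P1:NH2 P2:NH1

Derivation:
Op 1: best P0=- P1=- P2=NH2
Op 2: best P0=- P1=- P2=-
Op 3: best P0=NH3 P1=- P2=-
Op 4: best P0=NH3 P1=- P2=-
Op 5: best P0=NH3 P1=- P2=-
Op 6: best P0=NH3 P1=- P2=-
Op 7: best P0=NH3 P1=- P2=-
Op 8: best P0=NH3 P1=NH1 P2=-
Op 9: best P0=NH3 P1=NH1 P2=NH1
Op 10: best P0=NH3 P1=NH2 P2=NH1
Op 11: best P0=NH3 P1=NH2 P2=NH1
Op 12: best P0=NH3 P1=NH2 P2=NH1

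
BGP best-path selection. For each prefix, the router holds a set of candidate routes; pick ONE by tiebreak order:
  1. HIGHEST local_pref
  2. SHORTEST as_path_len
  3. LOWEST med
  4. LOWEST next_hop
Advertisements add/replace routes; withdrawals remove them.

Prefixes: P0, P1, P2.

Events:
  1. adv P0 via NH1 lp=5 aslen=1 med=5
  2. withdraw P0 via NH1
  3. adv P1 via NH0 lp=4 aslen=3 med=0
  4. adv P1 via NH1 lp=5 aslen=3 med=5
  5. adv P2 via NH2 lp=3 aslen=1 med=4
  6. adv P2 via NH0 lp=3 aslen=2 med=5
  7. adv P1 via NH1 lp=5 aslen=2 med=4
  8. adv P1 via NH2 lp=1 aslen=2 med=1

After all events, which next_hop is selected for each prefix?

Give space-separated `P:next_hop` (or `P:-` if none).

Op 1: best P0=NH1 P1=- P2=-
Op 2: best P0=- P1=- P2=-
Op 3: best P0=- P1=NH0 P2=-
Op 4: best P0=- P1=NH1 P2=-
Op 5: best P0=- P1=NH1 P2=NH2
Op 6: best P0=- P1=NH1 P2=NH2
Op 7: best P0=- P1=NH1 P2=NH2
Op 8: best P0=- P1=NH1 P2=NH2

Answer: P0:- P1:NH1 P2:NH2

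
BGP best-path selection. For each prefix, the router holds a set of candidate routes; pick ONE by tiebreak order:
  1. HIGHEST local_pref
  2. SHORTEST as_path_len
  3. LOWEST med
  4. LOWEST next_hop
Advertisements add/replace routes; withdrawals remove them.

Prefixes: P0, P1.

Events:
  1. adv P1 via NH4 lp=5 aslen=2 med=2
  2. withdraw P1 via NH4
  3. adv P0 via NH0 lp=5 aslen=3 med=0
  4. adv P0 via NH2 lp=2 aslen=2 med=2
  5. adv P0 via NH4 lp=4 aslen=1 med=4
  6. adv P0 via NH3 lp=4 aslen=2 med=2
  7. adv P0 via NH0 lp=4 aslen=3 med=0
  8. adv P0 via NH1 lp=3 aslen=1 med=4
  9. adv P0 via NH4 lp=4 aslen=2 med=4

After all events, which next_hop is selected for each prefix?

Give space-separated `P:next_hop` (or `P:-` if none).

Op 1: best P0=- P1=NH4
Op 2: best P0=- P1=-
Op 3: best P0=NH0 P1=-
Op 4: best P0=NH0 P1=-
Op 5: best P0=NH0 P1=-
Op 6: best P0=NH0 P1=-
Op 7: best P0=NH4 P1=-
Op 8: best P0=NH4 P1=-
Op 9: best P0=NH3 P1=-

Answer: P0:NH3 P1:-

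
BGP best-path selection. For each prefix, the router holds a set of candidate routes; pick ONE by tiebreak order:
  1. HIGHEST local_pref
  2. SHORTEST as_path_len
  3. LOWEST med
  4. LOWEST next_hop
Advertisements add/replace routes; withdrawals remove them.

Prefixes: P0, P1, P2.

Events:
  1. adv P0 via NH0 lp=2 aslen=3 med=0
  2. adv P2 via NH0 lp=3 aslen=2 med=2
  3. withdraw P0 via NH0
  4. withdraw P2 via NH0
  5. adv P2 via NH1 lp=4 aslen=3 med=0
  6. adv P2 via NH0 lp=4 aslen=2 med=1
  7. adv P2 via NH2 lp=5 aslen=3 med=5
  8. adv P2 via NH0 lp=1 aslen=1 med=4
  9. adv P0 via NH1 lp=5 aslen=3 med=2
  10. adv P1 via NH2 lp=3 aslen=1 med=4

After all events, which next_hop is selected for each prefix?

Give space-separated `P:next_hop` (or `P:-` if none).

Answer: P0:NH1 P1:NH2 P2:NH2

Derivation:
Op 1: best P0=NH0 P1=- P2=-
Op 2: best P0=NH0 P1=- P2=NH0
Op 3: best P0=- P1=- P2=NH0
Op 4: best P0=- P1=- P2=-
Op 5: best P0=- P1=- P2=NH1
Op 6: best P0=- P1=- P2=NH0
Op 7: best P0=- P1=- P2=NH2
Op 8: best P0=- P1=- P2=NH2
Op 9: best P0=NH1 P1=- P2=NH2
Op 10: best P0=NH1 P1=NH2 P2=NH2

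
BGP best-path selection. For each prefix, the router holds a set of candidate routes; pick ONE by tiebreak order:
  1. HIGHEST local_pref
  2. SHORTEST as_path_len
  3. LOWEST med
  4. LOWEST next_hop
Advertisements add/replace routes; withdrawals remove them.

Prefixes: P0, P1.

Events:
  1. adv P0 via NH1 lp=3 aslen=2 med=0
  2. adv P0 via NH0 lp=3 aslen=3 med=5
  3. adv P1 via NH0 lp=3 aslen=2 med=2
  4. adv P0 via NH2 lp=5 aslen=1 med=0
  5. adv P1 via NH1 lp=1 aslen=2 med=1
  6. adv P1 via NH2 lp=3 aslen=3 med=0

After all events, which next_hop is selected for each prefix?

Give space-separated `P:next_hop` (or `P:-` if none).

Op 1: best P0=NH1 P1=-
Op 2: best P0=NH1 P1=-
Op 3: best P0=NH1 P1=NH0
Op 4: best P0=NH2 P1=NH0
Op 5: best P0=NH2 P1=NH0
Op 6: best P0=NH2 P1=NH0

Answer: P0:NH2 P1:NH0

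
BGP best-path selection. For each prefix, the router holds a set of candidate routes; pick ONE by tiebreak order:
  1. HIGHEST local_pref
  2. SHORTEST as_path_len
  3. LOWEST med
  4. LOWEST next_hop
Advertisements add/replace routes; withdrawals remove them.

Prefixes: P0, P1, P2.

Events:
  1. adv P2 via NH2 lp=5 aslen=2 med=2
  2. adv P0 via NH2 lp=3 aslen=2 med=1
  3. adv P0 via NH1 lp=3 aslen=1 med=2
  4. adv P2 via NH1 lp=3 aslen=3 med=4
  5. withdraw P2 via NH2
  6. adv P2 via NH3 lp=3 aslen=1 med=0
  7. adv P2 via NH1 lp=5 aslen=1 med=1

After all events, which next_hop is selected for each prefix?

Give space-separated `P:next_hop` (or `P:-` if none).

Answer: P0:NH1 P1:- P2:NH1

Derivation:
Op 1: best P0=- P1=- P2=NH2
Op 2: best P0=NH2 P1=- P2=NH2
Op 3: best P0=NH1 P1=- P2=NH2
Op 4: best P0=NH1 P1=- P2=NH2
Op 5: best P0=NH1 P1=- P2=NH1
Op 6: best P0=NH1 P1=- P2=NH3
Op 7: best P0=NH1 P1=- P2=NH1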